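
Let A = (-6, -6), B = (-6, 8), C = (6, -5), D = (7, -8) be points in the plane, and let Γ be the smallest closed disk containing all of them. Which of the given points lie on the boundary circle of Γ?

The minimum enclosing circle of a finite set is fixed by two of the points (as a diameter) or three (as a circumcircle).
The farthest pair is B–D with squared distance 425. The circle on this segment as diameter has centre (0.5, 0) and r² = 425/4 = 106.25.
Check A: distance² to centre = 78.25 ≤ 106.25, so it lies inside.
All remaining points lie in this disk, and no smaller disk contains both endpoints, so this is the minimum enclosing circle.
The points at distance exactly r from the centre are B, D — 2 points.

B, D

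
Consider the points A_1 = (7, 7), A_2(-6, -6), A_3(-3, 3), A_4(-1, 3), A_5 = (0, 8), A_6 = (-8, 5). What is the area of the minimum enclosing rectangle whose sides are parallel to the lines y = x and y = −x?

169

In coordinates u = x + y, v = x − y the rectangle is axis-aligned; the map (x,y)→(u,v) scales areas by 2.
u-values: 14, -12, 0, 2, 8, -3; range = 14 − (-12) = 26.
v-values: 0, 0, -6, -4, -8, -13; range = 0 − (-13) = 13.
Area = (26 × 13) / 2 = 169.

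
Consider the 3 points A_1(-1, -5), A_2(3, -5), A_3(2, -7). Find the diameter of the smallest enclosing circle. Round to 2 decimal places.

4.03

Side lengths²: A_1A_2² = 16, A_1A_3² = 13, A_2A_3² = 5.
Since A_1A_2² = 16 < 13 + 5 = 18, the triangle is acute, so the smallest enclosing circle is the circumcircle.
Circumcentre = (1, -5.25), r² = 4.0625.
Diameter = 2r = 2√(4.0625) ≈ 4.03.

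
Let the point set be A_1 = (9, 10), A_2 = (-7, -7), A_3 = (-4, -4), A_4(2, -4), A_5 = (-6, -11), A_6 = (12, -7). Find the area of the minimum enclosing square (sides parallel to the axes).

441

The bounding box has width 19 and height 21.
An axis-aligned square enclosing the set must have side ≥ max(width, height).
So the minimum side is max(19, 21) = 21.
Area = 21² = 441.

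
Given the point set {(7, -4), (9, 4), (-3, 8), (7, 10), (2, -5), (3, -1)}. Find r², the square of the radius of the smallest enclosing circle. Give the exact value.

A smallest enclosing disk is always determined by at most three of the input points on its boundary.
The minimum enclosing circle is determined by three boundary points: (-3, 8), (7, 10), (2, -5).
Their circumcentre is (45/14, 41/14) with r² = 6305/98.
The farthest remaining point (7, -4) is at distance² 6109/98 ≤ 6305/98.

6305/98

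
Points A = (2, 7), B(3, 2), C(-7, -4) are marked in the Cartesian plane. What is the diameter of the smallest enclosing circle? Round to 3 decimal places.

Side lengths²: AB² = 26, AC² = 202, BC² = 136.
Since AC² = 202 ≥ 136 + 26 = 162, the angle opposite AC is not acute, so the smallest enclosing circle has AC as diameter.
Centre = midpoint of AC = (-2.5, 1.5), r² = 202/4 = 50.5.
Diameter = 2r = 2√(50.5) ≈ 14.213.

14.213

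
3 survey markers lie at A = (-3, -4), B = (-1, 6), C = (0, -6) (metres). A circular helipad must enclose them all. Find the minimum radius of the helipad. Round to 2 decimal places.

6.02

Side lengths²: AB² = 104, AC² = 13, BC² = 145.
Since BC² = 145 ≥ 104 + 13 = 117, the angle opposite BC is not acute, so the smallest enclosing circle has BC as diameter.
Centre = midpoint of BC = (-0.5, 0), r² = 145/4 = 36.25.
r = √(36.25) ≈ 6.02.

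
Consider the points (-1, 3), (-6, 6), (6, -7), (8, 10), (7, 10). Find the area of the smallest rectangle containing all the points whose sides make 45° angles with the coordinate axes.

237.5

In coordinates u = x + y, v = x − y the rectangle is axis-aligned; the map (x,y)→(u,v) scales areas by 2.
u-values: 2, 0, -1, 18, 17; range = 18 − (-1) = 19.
v-values: -4, -12, 13, -2, -3; range = 13 − (-12) = 25.
Area = (19 × 25) / 2 = 237.5.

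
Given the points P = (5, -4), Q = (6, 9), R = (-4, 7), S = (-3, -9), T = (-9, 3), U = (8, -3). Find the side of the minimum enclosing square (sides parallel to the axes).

18

The bounding box has width 17 and height 18.
An axis-aligned square enclosing the set must have side ≥ max(width, height).
So the minimum side is max(17, 18) = 18.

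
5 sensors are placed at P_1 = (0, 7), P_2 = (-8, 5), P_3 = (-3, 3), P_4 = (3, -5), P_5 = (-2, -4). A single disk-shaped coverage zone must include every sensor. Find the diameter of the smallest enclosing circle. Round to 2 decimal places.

By Welzl's lemma the MEC is supported by two points (diametrically opposite) or three points (on a circumcircle).
The farthest pair is P_2–P_4 with squared distance 221. The circle on this segment as diameter has centre (-2.5, 0) and r² = 221/4 = 55.25.
Check P_1: distance² to centre = 55.25 ≤ 55.25, so it lies inside.
All remaining points lie in this disk, and no smaller disk contains both endpoints, so this is the minimum enclosing circle.
Diameter = 2r = 2√(55.25) ≈ 14.87.

14.87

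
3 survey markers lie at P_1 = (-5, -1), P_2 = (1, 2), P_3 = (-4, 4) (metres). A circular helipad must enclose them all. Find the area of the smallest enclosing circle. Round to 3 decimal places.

Side lengths²: P_1P_2² = 45, P_1P_3² = 26, P_2P_3² = 29.
Since P_1P_2² = 45 < 29 + 26 = 55, the triangle is acute, so the smallest enclosing circle is the circumcircle.
Circumcentre = (-41/18, 19/18), r² = 1885/162.
Area = π·r² = π·1885/162 ≈ 36.555.

36.555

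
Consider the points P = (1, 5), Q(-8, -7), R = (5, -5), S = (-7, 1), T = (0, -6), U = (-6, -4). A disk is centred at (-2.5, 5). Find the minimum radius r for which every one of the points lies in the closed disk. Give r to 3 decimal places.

The required radius is the distance from (-2.5, 5) to the farthest point.
Squared distances: 12.25, 174.25, 156.25, 36.25, 127.25, 93.25.
Maximum is 174.25, attained at Q.
r = √(174.25) ≈ 13.200.

13.200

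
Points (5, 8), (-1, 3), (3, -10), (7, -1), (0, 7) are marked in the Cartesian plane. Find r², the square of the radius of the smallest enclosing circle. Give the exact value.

The minimum enclosing circle of a finite set is fixed by two of the points (as a diameter) or three (as a circumcircle).
The farthest pair is (5, 8)–(3, -10) with squared distance 328. The circle on this segment as diameter has centre (4, -1) and r² = 328/4 = 82.
Check (-1, 3): distance² to centre = 41 ≤ 82, so it lies inside.
All remaining points lie in this disk, and no smaller disk contains both endpoints, so this is the minimum enclosing circle.

82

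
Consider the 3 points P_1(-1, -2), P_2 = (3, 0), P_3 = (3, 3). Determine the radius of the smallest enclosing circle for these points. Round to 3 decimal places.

3.202

Side lengths²: P_1P_2² = 20, P_1P_3² = 41, P_2P_3² = 9.
Since P_1P_3² = 41 ≥ 20 + 9 = 29, the angle opposite P_1P_3 is not acute, so the smallest enclosing circle has P_1P_3 as diameter.
Centre = midpoint of P_1P_3 = (1, 0.5), r² = 41/4 = 10.25.
r = √(10.25) ≈ 3.202.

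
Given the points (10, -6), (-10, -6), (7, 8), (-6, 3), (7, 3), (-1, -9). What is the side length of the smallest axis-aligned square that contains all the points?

The bounding box has width 20 and height 17.
An axis-aligned square enclosing the set must have side ≥ max(width, height).
So the minimum side is max(20, 17) = 20.

20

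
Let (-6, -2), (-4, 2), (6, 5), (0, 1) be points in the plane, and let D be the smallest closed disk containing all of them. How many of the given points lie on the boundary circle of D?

2

A smallest enclosing disk is always determined by at most three of the input points on its boundary.
The farthest pair is (-6, -2)–(6, 5) with squared distance 193. The circle on this segment as diameter has centre (0, 1.5) and r² = 193/4 = 48.25.
Check (-4, 2): distance² to centre = 16.25 ≤ 48.25, so it lies inside.
All remaining points lie in this disk, and no smaller disk contains both endpoints, so this is the minimum enclosing circle.
The points at distance exactly r from the centre are (-6, -2), (6, 5) — 2 points.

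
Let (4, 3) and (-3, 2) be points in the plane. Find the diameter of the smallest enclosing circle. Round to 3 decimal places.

The smallest circle enclosing two points has them as diameter endpoints.
Centre = midpoint = (0.5, 2.5); r² = |(4, 3)−(-3, 2)|²/4 = 50/4 = 12.5.
Diameter = 2r = 2√(12.5) ≈ 7.071.

7.071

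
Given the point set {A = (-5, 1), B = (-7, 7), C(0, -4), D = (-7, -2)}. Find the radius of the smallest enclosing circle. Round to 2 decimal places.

The minimum enclosing circle of a finite set is fixed by two of the points (as a diameter) or three (as a circumcircle).
The farthest pair is B–C with squared distance 170. The circle on this segment as diameter has centre (-3.5, 1.5) and r² = 170/4 = 42.5.
Check A: distance² to centre = 2.5 ≤ 42.5, so it lies inside.
All remaining points lie in this disk, and no smaller disk contains both endpoints, so this is the minimum enclosing circle.
r = √(42.5) ≈ 6.52.

6.52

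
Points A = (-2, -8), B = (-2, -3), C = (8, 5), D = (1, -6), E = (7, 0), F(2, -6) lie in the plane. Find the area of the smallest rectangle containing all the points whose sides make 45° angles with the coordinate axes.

In coordinates u = x + y, v = x − y the rectangle is axis-aligned; the map (x,y)→(u,v) scales areas by 2.
u-values: -10, -5, 13, -5, 7, -4; range = 13 − (-10) = 23.
v-values: 6, 1, 3, 7, 7, 8; range = 8 − 1 = 7.
Area = (23 × 7) / 2 = 80.5.

80.5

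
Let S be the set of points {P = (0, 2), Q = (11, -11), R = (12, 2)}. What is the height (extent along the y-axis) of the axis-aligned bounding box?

max y = 2, min y = -11, so height = 13.

13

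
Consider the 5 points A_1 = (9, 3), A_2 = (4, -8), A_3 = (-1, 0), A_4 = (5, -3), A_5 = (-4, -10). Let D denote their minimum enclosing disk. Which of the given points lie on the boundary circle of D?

By Welzl's lemma the MEC is supported by two points (diametrically opposite) or three points (on a circumcircle).
The farthest pair is A_1–A_5 with squared distance 338. The circle on this segment as diameter has centre (2.5, -3.5) and r² = 338/4 = 84.5.
Check A_2: distance² to centre = 22.5 ≤ 84.5, so it lies inside.
All remaining points lie in this disk, and no smaller disk contains both endpoints, so this is the minimum enclosing circle.
The points at distance exactly r from the centre are A_1, A_5 — 2 points.

A_1, A_5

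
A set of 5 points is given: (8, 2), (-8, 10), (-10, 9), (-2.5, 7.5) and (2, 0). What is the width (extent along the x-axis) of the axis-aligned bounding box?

max x = 8, min x = -10, so width = 18.

18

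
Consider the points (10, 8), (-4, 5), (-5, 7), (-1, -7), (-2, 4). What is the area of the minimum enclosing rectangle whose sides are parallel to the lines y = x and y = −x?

In coordinates u = x + y, v = x − y the rectangle is axis-aligned; the map (x,y)→(u,v) scales areas by 2.
u-values: 18, 1, 2, -8, 2; range = 18 − (-8) = 26.
v-values: 2, -9, -12, 6, -6; range = 6 − (-12) = 18.
Area = (26 × 18) / 2 = 234.

234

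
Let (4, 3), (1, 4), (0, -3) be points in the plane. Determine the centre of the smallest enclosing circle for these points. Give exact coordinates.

Call the three points A, B, C in the order given.
Side lengths²: AB² = 10, AC² = 52, BC² = 50.
Since AC² = 52 < 50 + 10 = 60, the triangle is acute, so the smallest enclosing circle is the circumcircle.
Circumcentre = (16/11, 4/11), r² = 1625/121.
Centre = (16/11, 4/11).

(16/11, 4/11)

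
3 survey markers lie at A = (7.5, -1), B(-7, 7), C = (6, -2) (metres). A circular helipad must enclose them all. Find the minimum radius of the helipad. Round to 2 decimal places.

8.28

Side lengths²: AB² = 274.25, AC² = 3.25, BC² = 250.
Since AB² = 274.25 ≥ 250 + 3.25 = 253.25, the angle opposite AB is not acute, so the smallest enclosing circle has AB as diameter.
Centre = midpoint of AB = (0.25, 3), r² = 274.25/4 = 68.5625.
r = √(68.5625) ≈ 8.28.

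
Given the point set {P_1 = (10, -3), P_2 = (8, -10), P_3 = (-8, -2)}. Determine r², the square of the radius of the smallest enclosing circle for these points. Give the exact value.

Side lengths²: P_1P_2² = 53, P_1P_3² = 325, P_2P_3² = 320.
Since P_1P_3² = 325 < 320 + 53 = 373, the triangle is acute, so the smallest enclosing circle is the circumcircle.
Circumcentre = (0.90625, -4.1875), r² = 84.1064453125.

84.1064453125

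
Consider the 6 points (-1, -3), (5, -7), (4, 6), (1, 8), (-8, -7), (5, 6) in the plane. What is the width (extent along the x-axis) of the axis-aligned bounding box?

13

max x = 5, min x = -8, so width = 13.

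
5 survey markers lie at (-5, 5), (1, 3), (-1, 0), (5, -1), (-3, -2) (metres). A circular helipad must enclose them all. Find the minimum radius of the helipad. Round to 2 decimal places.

5.83

By Welzl's lemma the MEC is supported by two points (diametrically opposite) or three points (on a circumcircle).
The farthest pair is (-5, 5)–(5, -1) with squared distance 136. The circle on this segment as diameter has centre (0, 2) and r² = 136/4 = 34.
Check (1, 3): distance² to centre = 2 ≤ 34, so it lies inside.
All remaining points lie in this disk, and no smaller disk contains both endpoints, so this is the minimum enclosing circle.
r = √34 ≈ 5.83.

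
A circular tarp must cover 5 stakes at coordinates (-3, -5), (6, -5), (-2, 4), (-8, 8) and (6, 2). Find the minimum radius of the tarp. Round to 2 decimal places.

The minimum enclosing circle of a finite set is fixed by two of the points (as a diameter) or three (as a circumcircle).
The farthest pair is (6, -5)–(-8, 8) with squared distance 365. The circle on this segment as diameter has centre (-1, 1.5) and r² = 365/4 = 91.25.
Check (-3, -5): distance² to centre = 46.25 ≤ 91.25, so it lies inside.
All remaining points lie in this disk, and no smaller disk contains both endpoints, so this is the minimum enclosing circle.
r = √(91.25) ≈ 9.55.

9.55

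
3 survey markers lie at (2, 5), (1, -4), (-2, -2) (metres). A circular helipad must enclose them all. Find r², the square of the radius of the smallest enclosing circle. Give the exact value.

20.5

Call the three points A, B, C in the order given.
Side lengths²: AB² = 82, AC² = 65, BC² = 13.
Since AB² = 82 ≥ 65 + 13 = 78, the angle opposite AB is not acute, so the smallest enclosing circle has AB as diameter.
Centre = midpoint of AB = (1.5, 0.5), r² = 82/4 = 20.5.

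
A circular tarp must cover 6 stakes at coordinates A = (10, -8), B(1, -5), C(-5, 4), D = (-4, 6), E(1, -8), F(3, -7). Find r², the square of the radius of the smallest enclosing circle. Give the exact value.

A smallest enclosing disk is always determined by at most three of the input points on its boundary.
The farthest pair is A–D with squared distance 392. The circle on this segment as diameter has centre (3, -1) and r² = 392/4 = 98.
Check B: distance² to centre = 20 ≤ 98, so it lies inside.
All remaining points lie in this disk, and no smaller disk contains both endpoints, so this is the minimum enclosing circle.

98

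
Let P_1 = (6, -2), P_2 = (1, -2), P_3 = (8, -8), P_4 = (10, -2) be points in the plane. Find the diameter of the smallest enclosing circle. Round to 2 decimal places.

9.72

The minimum enclosing circle of a finite set is fixed by two of the points (as a diameter) or three (as a circumcircle).
The minimum enclosing circle is determined by three boundary points: P_2, P_3, P_4.
Their circumcentre is (5.5, -23/6) with r² = 425/18.
The farthest remaining point P_1 is at distance² 65/18 ≤ 425/18.
Diameter = 2r = 2√(425/18) ≈ 9.72.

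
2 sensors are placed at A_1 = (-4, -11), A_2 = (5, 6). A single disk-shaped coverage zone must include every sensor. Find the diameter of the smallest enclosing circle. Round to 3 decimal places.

19.235

The smallest circle enclosing two points has them as diameter endpoints.
Centre = midpoint = (0.5, -2.5); r² = |A_1A_2|²/4 = 370/4 = 92.5.
Diameter = 2r = 2√(92.5) ≈ 19.235.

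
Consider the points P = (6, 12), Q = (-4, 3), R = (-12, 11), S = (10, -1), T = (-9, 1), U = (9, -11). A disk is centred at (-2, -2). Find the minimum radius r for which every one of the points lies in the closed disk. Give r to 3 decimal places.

16.401

The required radius is the distance from (-2, -2) to the farthest point.
Squared distances: 260, 29, 269, 145, 58, 202.
Maximum is 269, attained at R.
r = √269 ≈ 16.401.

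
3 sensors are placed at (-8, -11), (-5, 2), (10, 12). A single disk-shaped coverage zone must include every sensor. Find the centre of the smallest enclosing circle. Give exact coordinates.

Call the three points A, B, C in the order given.
Side lengths²: AB² = 178, AC² = 853, BC² = 325.
Since AC² = 853 ≥ 325 + 178 = 503, the angle opposite AC is not acute, so the smallest enclosing circle has AC as diameter.
Centre = midpoint of AC = (1, 0.5), r² = 853/4 = 213.25.
Centre = (1, 0.5).

(1, 0.5)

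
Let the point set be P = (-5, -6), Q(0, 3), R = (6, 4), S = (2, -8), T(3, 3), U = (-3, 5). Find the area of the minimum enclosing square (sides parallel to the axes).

169

The bounding box has width 11 and height 13.
An axis-aligned square enclosing the set must have side ≥ max(width, height).
So the minimum side is max(11, 13) = 13.
Area = 13² = 169.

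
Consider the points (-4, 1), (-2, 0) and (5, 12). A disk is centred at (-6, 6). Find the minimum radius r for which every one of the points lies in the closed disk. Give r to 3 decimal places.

The required radius is the distance from (-6, 6) to the farthest point.
Squared distances: 29, 52, 157.
Maximum is 157, attained at (5, 12).
r = √157 ≈ 12.530.

12.530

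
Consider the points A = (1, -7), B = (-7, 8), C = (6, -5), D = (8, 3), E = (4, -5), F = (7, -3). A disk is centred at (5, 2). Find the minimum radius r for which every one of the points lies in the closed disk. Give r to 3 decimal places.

13.416

The required radius is the distance from (5, 2) to the farthest point.
Squared distances: 97, 180, 50, 10, 50, 29.
Maximum is 180, attained at B.
r = √180 ≈ 13.416.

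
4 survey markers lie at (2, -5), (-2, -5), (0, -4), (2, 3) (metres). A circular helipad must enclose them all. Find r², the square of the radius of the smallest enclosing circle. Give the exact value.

20

The farthest pair is (-2, -5)–(2, 3) with squared distance 80. The circle on this segment as diameter has centre (0, -1) and r² = 80/4 = 20.
Check (2, -5): distance² to centre = 20 ≤ 20, so it lies inside.
All remaining points lie in this disk, and no smaller disk contains both endpoints, so this is the minimum enclosing circle.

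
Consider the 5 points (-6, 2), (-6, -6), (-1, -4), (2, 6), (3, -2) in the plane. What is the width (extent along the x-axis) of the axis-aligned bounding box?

max x = 3, min x = -6, so width = 9.

9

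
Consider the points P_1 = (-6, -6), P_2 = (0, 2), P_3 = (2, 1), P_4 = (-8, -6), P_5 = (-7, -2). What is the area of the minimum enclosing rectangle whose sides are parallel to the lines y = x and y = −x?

51

In coordinates u = x + y, v = x − y the rectangle is axis-aligned; the map (x,y)→(u,v) scales areas by 2.
u-values: -12, 2, 3, -14, -9; range = 3 − (-14) = 17.
v-values: 0, -2, 1, -2, -5; range = 1 − (-5) = 6.
Area = (17 × 6) / 2 = 51.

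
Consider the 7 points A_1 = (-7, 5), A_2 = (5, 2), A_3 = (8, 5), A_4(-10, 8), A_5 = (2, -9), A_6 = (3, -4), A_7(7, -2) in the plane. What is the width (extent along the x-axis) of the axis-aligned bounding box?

max x = 8, min x = -10, so width = 18.

18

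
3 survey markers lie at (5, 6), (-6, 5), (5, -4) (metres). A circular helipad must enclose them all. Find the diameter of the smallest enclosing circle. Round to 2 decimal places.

Call the three points A, B, C in the order given.
Side lengths²: AB² = 122, AC² = 100, BC² = 202.
Since BC² = 202 < 122 + 100 = 222, the triangle is acute, so the smallest enclosing circle is the circumcircle.
Circumcentre = (-1/11, 1), r² = 6161/121.
Diameter = 2r = 2√(6161/121) ≈ 14.27.

14.27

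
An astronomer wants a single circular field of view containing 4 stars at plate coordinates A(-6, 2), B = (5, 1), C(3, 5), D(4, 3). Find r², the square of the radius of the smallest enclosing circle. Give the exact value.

The minimum enclosing circle of a finite set is fixed by two of the points (as a diameter) or three (as a circumcircle).
The farthest pair is A–B with squared distance 122. The circle on this segment as diameter has centre (-0.5, 1.5) and r² = 122/4 = 30.5.
Check C: distance² to centre = 24.5 ≤ 30.5, so it lies inside.
All remaining points lie in this disk, and no smaller disk contains both endpoints, so this is the minimum enclosing circle.

30.5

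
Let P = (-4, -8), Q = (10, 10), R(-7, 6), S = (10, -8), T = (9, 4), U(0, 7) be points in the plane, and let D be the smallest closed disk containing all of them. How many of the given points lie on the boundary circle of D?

By Welzl's lemma the MEC is supported by two points (diametrically opposite) or three points (on a circumcircle).
The farthest pair is P–Q with squared distance 520. The circle on this segment as diameter has centre (3, 1) and r² = 520/4 = 130.
Check R: distance² to centre = 125 ≤ 130, so it lies inside.
All remaining points lie in this disk, and no smaller disk contains both endpoints, so this is the minimum enclosing circle.
The points at distance exactly r from the centre are P, Q, S — 3 points.

3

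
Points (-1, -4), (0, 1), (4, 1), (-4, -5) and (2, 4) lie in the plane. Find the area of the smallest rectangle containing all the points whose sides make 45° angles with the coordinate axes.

In coordinates u = x + y, v = x − y the rectangle is axis-aligned; the map (x,y)→(u,v) scales areas by 2.
u-values: -5, 1, 5, -9, 6; range = 6 − (-9) = 15.
v-values: 3, -1, 3, 1, -2; range = 3 − (-2) = 5.
Area = (15 × 5) / 2 = 37.5.

37.5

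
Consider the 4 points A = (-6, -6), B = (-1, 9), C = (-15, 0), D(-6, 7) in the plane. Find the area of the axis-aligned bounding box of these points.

x ranges over [-15, -1], width 14.
y ranges over [-6, 9], height 15.
Area = 14 × 15 = 210.

210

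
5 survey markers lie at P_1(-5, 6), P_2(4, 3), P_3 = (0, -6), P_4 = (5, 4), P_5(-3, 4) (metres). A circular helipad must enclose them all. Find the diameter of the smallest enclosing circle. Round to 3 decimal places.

13.475

By Welzl's lemma the MEC is supported by two points (diametrically opposite) or three points (on a circumcircle).
The minimum enclosing circle is determined by three boundary points: P_1, P_3, P_4.
Their circumcentre is (-19/22, 15/22) with r² = 10985/242.
The farthest remaining point P_2 is at distance² 7025/242 ≤ 10985/242.
Diameter = 2r = 2√(10985/242) ≈ 13.475.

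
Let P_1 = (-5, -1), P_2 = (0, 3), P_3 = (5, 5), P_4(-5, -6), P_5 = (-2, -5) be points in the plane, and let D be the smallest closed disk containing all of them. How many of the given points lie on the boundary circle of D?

The farthest pair is P_3–P_4 with squared distance 221. The circle on this segment as diameter has centre (0, -0.5) and r² = 221/4 = 55.25.
Check P_1: distance² to centre = 25.25 ≤ 55.25, so it lies inside.
All remaining points lie in this disk, and no smaller disk contains both endpoints, so this is the minimum enclosing circle.
The points at distance exactly r from the centre are P_3, P_4 — 2 points.

2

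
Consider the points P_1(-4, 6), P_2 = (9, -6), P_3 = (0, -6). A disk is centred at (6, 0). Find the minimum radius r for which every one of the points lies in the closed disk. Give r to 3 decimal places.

The required radius is the distance from (6, 0) to the farthest point.
Squared distances: 136, 45, 72.
Maximum is 136, attained at P_1.
r = √136 ≈ 11.662.

11.662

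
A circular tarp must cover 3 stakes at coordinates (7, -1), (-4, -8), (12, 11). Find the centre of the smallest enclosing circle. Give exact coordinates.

Call the three points A, B, C in the order given.
Side lengths²: AB² = 170, AC² = 169, BC² = 617.
Since BC² = 617 ≥ 170 + 169 = 339, the angle opposite BC is not acute, so the smallest enclosing circle has BC as diameter.
Centre = midpoint of BC = (4, 1.5), r² = 617/4 = 154.25.
Centre = (4, 1.5).

(4, 1.5)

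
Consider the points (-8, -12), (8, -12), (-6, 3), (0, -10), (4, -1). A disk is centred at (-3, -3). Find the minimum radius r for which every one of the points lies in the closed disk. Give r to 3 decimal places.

14.213

The required radius is the distance from (-3, -3) to the farthest point.
Squared distances: 106, 202, 45, 58, 53.
Maximum is 202, attained at (8, -12).
r = √202 ≈ 14.213.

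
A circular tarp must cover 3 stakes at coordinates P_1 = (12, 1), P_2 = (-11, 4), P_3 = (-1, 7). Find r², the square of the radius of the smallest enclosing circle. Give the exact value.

134.5

Side lengths²: P_1P_2² = 538, P_1P_3² = 205, P_2P_3² = 109.
Since P_1P_2² = 538 ≥ 205 + 109 = 314, the angle opposite P_1P_2 is not acute, so the smallest enclosing circle has P_1P_2 as diameter.
Centre = midpoint of P_1P_2 = (0.5, 2.5), r² = 538/4 = 134.5.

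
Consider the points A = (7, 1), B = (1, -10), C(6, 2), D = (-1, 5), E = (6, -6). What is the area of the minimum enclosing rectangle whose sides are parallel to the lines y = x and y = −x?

153

In coordinates u = x + y, v = x − y the rectangle is axis-aligned; the map (x,y)→(u,v) scales areas by 2.
u-values: 8, -9, 8, 4, 0; range = 8 − (-9) = 17.
v-values: 6, 11, 4, -6, 12; range = 12 − (-6) = 18.
Area = (17 × 18) / 2 = 153.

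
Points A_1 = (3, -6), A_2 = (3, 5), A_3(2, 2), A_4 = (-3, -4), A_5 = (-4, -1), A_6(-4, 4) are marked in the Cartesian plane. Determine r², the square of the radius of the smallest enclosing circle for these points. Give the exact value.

The minimum enclosing circle of a finite set is fixed by two of the points (as a diameter) or three (as a circumcircle).
The minimum enclosing circle is determined by three boundary points: A_1, A_2, A_6.
Their circumcentre is (3/14, -0.5) with r² = 3725/98.
The farthest remaining point A_4 is at distance² 2213/98 ≤ 3725/98.

3725/98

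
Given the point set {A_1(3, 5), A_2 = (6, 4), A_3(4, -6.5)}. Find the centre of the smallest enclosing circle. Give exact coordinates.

Side lengths²: A_1A_2² = 10, A_1A_3² = 133.25, A_2A_3² = 114.25.
Since A_1A_3² = 133.25 ≥ 114.25 + 10 = 124.25, the angle opposite A_1A_3 is not acute, so the smallest enclosing circle has A_1A_3 as diameter.
Centre = midpoint of A_1A_3 = (3.5, -0.75), r² = 133.25/4 = 33.3125.
Centre = (3.5, -0.75).

(3.5, -0.75)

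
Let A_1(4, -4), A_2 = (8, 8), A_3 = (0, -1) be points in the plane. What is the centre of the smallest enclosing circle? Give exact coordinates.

Side lengths²: A_1A_2² = 160, A_1A_3² = 25, A_2A_3² = 145.
Since A_1A_2² = 160 < 145 + 25 = 170, the triangle is acute, so the smallest enclosing circle is the circumcircle.
Circumcentre = (5.5, 13/6), r² = 725/18.
Centre = (5.5, 13/6).

(5.5, 13/6)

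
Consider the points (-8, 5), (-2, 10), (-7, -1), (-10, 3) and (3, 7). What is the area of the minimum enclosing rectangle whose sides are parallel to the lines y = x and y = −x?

In coordinates u = x + y, v = x − y the rectangle is axis-aligned; the map (x,y)→(u,v) scales areas by 2.
u-values: -3, 8, -8, -7, 10; range = 10 − (-8) = 18.
v-values: -13, -12, -6, -13, -4; range = -4 − (-13) = 9.
Area = (18 × 9) / 2 = 81.

81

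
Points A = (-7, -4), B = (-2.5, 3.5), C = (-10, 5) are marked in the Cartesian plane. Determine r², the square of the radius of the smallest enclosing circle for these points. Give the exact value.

Side lengths²: AB² = 76.5, AC² = 90, BC² = 58.5.
Since AC² = 90 < 76.5 + 58.5 = 135, the triangle is acute, so the smallest enclosing circle is the circumcircle.
Circumcentre = (-193/28, 29/28), r² = 9945/392.

9945/392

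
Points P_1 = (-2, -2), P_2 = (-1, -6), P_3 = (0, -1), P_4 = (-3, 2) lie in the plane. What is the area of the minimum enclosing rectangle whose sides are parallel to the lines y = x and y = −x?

30

In coordinates u = x + y, v = x − y the rectangle is axis-aligned; the map (x,y)→(u,v) scales areas by 2.
u-values: -4, -7, -1, -1; range = -1 − (-7) = 6.
v-values: 0, 5, 1, -5; range = 5 − (-5) = 10.
Area = (6 × 10) / 2 = 30.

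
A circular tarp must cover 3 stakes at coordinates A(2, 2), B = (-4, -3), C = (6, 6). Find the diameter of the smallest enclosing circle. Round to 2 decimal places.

13.45

Side lengths²: AB² = 61, AC² = 32, BC² = 181.
Since BC² = 181 ≥ 61 + 32 = 93, the angle opposite BC is not acute, so the smallest enclosing circle has BC as diameter.
Centre = midpoint of BC = (1, 1.5), r² = 181/4 = 45.25.
Diameter = 2r = 2√(45.25) ≈ 13.45.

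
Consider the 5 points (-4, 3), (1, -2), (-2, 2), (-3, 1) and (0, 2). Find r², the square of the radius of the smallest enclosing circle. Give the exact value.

The farthest pair is (-4, 3)–(1, -2) with squared distance 50. The circle on this segment as diameter has centre (-1.5, 0.5) and r² = 50/4 = 12.5.
Check (-2, 2): distance² to centre = 2.5 ≤ 12.5, so it lies inside.
All remaining points lie in this disk, and no smaller disk contains both endpoints, so this is the minimum enclosing circle.

12.5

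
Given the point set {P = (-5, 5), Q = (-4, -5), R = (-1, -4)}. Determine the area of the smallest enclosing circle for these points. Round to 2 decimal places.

80.07

Side lengths²: PQ² = 101, PR² = 97, QR² = 10.
Since PQ² = 101 < 97 + 10 = 107, the triangle is acute, so the smallest enclosing circle is the circumcircle.
Circumcentre = (-249/62, 3/62), r² = 48985/1922.
Area = π·r² = π·48985/1922 ≈ 80.07.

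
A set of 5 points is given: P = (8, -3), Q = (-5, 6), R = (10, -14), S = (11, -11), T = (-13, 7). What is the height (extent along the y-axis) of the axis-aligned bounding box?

21

max y = 7, min y = -14, so height = 21.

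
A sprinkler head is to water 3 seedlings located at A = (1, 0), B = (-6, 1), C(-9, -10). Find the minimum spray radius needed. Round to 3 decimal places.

7.071

Side lengths²: AB² = 50, AC² = 200, BC² = 130.
Since AC² = 200 ≥ 130 + 50 = 180, the angle opposite AC is not acute, so the smallest enclosing circle has AC as diameter.
Centre = midpoint of AC = (-4, -5), r² = 200/4 = 50.
r = √50 ≈ 7.071.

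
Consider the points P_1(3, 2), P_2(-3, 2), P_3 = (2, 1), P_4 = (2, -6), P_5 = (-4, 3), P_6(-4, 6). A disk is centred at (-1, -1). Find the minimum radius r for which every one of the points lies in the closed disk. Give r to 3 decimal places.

7.616

The required radius is the distance from (-1, -1) to the farthest point.
Squared distances: 25, 13, 13, 34, 25, 58.
Maximum is 58, attained at P_6.
r = √58 ≈ 7.616.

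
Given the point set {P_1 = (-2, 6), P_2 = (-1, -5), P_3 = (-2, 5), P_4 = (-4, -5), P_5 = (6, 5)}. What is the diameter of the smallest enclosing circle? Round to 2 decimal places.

The minimum enclosing circle of a finite set is fixed by two of the points (as a diameter) or three (as a circumcircle).
The farthest pair is P_4–P_5 with squared distance 200. The circle on this segment as diameter has centre (1, 0) and r² = 200/4 = 50.
Check P_1: distance² to centre = 45 ≤ 50, so it lies inside.
All remaining points lie in this disk, and no smaller disk contains both endpoints, so this is the minimum enclosing circle.
Diameter = 2r = 2√50 ≈ 14.14.

14.14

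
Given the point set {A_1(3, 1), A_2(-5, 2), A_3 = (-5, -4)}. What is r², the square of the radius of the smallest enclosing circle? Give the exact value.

22.59765625

Side lengths²: A_1A_2² = 65, A_1A_3² = 89, A_2A_3² = 36.
Since A_1A_3² = 89 < 65 + 36 = 101, the triangle is acute, so the smallest enclosing circle is the circumcircle.
Circumcentre = (-1.3125, -1), r² = 22.59765625.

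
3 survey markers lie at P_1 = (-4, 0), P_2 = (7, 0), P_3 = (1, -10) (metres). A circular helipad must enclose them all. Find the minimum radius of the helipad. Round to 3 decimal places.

Side lengths²: P_1P_2² = 121, P_1P_3² = 125, P_2P_3² = 136.
Since P_2P_3² = 136 < 125 + 121 = 246, the triangle is acute, so the smallest enclosing circle is the circumcircle.
Circumcentre = (1.5, -3.5), r² = 42.5.
r = √(42.5) ≈ 6.519.

6.519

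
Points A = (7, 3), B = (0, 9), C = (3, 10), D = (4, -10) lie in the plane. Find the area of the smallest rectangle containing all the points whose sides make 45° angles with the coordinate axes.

218.5

In coordinates u = x + y, v = x − y the rectangle is axis-aligned; the map (x,y)→(u,v) scales areas by 2.
u-values: 10, 9, 13, -6; range = 13 − (-6) = 19.
v-values: 4, -9, -7, 14; range = 14 − (-9) = 23.
Area = (19 × 23) / 2 = 218.5.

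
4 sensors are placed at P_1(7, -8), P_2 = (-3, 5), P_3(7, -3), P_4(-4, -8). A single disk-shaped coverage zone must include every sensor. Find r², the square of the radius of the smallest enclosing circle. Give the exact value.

The minimum enclosing circle is determined by three boundary points: P_1, P_2, P_4.
Their circumcentre is (1.5, -49/26) with r² = 22865/338.
The farthest remaining point P_3 is at distance² 10645/338 ≤ 22865/338.

22865/338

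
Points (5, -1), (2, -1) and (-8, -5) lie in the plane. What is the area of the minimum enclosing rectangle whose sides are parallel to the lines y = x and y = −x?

76.5

In coordinates u = x + y, v = x − y the rectangle is axis-aligned; the map (x,y)→(u,v) scales areas by 2.
u-values: 4, 1, -13; range = 4 − (-13) = 17.
v-values: 6, 3, -3; range = 6 − (-3) = 9.
Area = (17 × 9) / 2 = 76.5.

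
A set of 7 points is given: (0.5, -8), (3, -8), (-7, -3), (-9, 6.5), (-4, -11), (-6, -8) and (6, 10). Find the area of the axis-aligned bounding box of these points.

315

x ranges over [-9, 6], width 15.
y ranges over [-11, 10], height 21.
Area = 15 × 21 = 315.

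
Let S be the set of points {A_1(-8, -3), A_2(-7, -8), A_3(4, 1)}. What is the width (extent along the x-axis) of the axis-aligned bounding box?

max x = 4, min x = -8, so width = 12.

12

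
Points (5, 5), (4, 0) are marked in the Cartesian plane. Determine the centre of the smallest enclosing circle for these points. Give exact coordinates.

(4.5, 2.5)

The smallest circle enclosing two points has them as diameter endpoints.
Centre = midpoint = (4.5, 2.5); r² = |(5, 5)−(4, 0)|²/4 = 26/4 = 6.5.
Centre = (4.5, 2.5).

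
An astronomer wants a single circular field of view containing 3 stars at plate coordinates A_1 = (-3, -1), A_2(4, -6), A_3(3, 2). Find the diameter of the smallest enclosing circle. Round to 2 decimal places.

Side lengths²: A_1A_2² = 74, A_1A_3² = 45, A_2A_3² = 65.
Since A_1A_2² = 74 < 65 + 45 = 110, the triangle is acute, so the smallest enclosing circle is the circumcircle.
Circumcentre = (47/34, -77/34), r² = 12025/578.
Diameter = 2r = 2√(12025/578) ≈ 9.12.

9.12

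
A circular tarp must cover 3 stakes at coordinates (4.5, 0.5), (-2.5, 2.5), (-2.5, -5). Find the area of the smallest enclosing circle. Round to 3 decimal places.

67.324

Call the three points A, B, C in the order given.
Side lengths²: AB² = 53, AC² = 79.25, BC² = 56.25.
Since AC² = 79.25 < 56.25 + 53 = 109.25, the triangle is acute, so the smallest enclosing circle is the circumcircle.
Circumcentre = (3/14, -1.25), r² = 16801/784.
Area = π·r² = π·16801/784 ≈ 67.324.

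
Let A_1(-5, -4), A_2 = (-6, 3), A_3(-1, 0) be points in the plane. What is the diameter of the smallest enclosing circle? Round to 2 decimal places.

7.29

Side lengths²: A_1A_2² = 50, A_1A_3² = 32, A_2A_3² = 34.
Since A_1A_2² = 50 < 34 + 32 = 66, the triangle is acute, so the smallest enclosing circle is the circumcircle.
Circumcentre = (-4.625, -0.375), r² = 13.28125.
Diameter = 2r = 2√(13.28125) ≈ 7.29.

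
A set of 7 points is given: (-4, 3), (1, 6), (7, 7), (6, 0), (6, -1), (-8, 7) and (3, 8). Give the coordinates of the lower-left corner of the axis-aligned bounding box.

x-range [-8, 7], y-range [-1, 8].
The lower-left corner is (-8, -1).

(-8, -1)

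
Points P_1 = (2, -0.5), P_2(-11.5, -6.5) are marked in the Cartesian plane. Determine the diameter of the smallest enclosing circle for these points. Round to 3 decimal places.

14.773

The smallest circle enclosing two points has them as diameter endpoints.
Centre = midpoint = (-4.75, -3.5); r² = |P_1P_2|²/4 = 218.25/4 = 54.5625.
Diameter = 2r = 2√(54.5625) ≈ 14.773.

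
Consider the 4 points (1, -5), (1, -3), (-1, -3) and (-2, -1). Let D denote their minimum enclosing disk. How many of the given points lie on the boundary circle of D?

A smallest enclosing disk is always determined by at most three of the input points on its boundary.
The farthest pair is (1, -5)–(-2, -1) with squared distance 25. The circle on this segment as diameter has centre (-0.5, -3) and r² = 25/4 = 6.25.
Check (1, -3): distance² to centre = 2.25 ≤ 6.25, so it lies inside.
All remaining points lie in this disk, and no smaller disk contains both endpoints, so this is the minimum enclosing circle.
The points at distance exactly r from the centre are (1, -5), (-2, -1) — 2 points.

2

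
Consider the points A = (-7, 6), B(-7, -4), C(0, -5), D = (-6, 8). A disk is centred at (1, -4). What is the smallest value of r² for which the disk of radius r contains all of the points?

The required radius is the distance from (1, -4) to the farthest point.
Squared distances: 164, 64, 2, 193.
Maximum is 193, attained at D.

193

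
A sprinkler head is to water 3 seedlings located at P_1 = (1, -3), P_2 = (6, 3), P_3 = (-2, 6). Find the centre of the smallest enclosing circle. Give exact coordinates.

(15/14, 85/42)

Side lengths²: P_1P_2² = 61, P_1P_3² = 90, P_2P_3² = 73.
Since P_1P_3² = 90 < 73 + 61 = 134, the triangle is acute, so the smallest enclosing circle is the circumcircle.
Circumcentre = (15/14, 85/42), r² = 22265/882.
Centre = (15/14, 85/42).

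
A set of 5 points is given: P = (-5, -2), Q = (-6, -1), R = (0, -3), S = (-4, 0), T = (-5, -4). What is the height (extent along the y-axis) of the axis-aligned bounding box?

max y = 0, min y = -4, so height = 4.

4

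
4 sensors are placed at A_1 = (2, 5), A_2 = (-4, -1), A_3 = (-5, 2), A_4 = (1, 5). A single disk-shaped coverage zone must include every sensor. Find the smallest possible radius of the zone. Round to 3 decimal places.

4.243

The minimum enclosing circle of a finite set is fixed by two of the points (as a diameter) or three (as a circumcircle).
The farthest pair is A_1–A_2 with squared distance 72. The circle on this segment as diameter has centre (-1, 2) and r² = 72/4 = 18.
Check A_3: distance² to centre = 16 ≤ 18, so it lies inside.
All remaining points lie in this disk, and no smaller disk contains both endpoints, so this is the minimum enclosing circle.
r = √18 ≈ 4.243.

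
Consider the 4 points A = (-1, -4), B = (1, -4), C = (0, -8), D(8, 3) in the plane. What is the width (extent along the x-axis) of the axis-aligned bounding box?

9

max x = 8, min x = -1, so width = 9.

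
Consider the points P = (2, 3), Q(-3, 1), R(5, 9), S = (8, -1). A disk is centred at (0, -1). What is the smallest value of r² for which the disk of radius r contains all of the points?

The required radius is the distance from (0, -1) to the farthest point.
Squared distances: 20, 13, 125, 64.
Maximum is 125, attained at R.

125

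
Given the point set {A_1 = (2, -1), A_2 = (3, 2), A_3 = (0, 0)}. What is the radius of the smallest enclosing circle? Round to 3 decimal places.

1.821

Side lengths²: A_1A_2² = 10, A_1A_3² = 5, A_2A_3² = 13.
Since A_2A_3² = 13 < 10 + 5 = 15, the triangle is acute, so the smallest enclosing circle is the circumcircle.
Circumcentre = (23/14, 11/14), r² = 325/98.
r = √(325/98) ≈ 1.821.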